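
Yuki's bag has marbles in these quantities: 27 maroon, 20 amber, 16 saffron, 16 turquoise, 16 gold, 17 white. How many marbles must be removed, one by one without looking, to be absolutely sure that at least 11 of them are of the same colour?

By pigeonhole, the 6 colours are the holes; the marbles drawn are the pigeons.
To avoid 11 of any one colour, the worst case takes at most 10 of each colour.
That gives 10 + 10 + 10 + 10 + 10 + 10 = 60 marbles with no colour reaching 11.
The next marble forces some colour to 11, so 60 + 1 = 61.

61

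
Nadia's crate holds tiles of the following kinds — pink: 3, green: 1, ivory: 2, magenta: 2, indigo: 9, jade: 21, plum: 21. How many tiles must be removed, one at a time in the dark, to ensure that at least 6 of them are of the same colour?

24

An adversary could hand out at most 5 tiles per colour (4 colours run out sooner): 3 + 1 + 2 + 2 + 5 + 5 + 5 = 23 tiles and still no colour has 6.
One more tile lands in a colour already at 5, so 24 draws are enough and 23 are not.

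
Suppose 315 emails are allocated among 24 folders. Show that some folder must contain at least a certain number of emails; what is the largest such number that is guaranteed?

By pigeonhole, the 24 folders are the holes and the 315 emails are the pigeons.
If every folder held at most 13 emails, the total would be at most 24 × 13 = 312, which is less than 315.
So some folder holds at least ⌈315/24⌉ = 14 emails.

14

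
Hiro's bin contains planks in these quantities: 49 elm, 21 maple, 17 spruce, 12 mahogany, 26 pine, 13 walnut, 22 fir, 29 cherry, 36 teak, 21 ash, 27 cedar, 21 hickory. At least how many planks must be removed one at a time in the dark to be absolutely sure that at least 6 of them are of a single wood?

61

An adversary could hand out at most 5 planks per wood: 5 + 5 + 5 + 5 + 5 + 5 + 5 + 5 + 5 + 5 + 5 + 5 = 60 planks and still no wood has 6.
By the pigeonhole principle, one more plank lands in a wood already at 5, so 61 draws are enough and 60 are not.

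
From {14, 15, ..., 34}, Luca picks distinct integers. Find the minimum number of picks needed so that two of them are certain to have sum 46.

Two chosen integers sum to 46 exactly when both halves of some pair {x, 46−x} with 14 ≤ x ≤ 46−x ≤ 32 are chosen — 9 such pairs.
The remaining 3 elements (those with no distinct partner in range) can never complete a 46-sum, so the worst case takes all of them and one from each pair: 3 + 9 = 12.
By the pigeonhole principle, the 13th integer has to be the second member of some pair, so 12 + 1 = 13.

13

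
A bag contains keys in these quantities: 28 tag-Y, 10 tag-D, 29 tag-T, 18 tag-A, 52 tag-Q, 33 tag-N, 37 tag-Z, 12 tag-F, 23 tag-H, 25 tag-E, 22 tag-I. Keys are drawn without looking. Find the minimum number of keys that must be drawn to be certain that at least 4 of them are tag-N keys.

In the worst case for collecting tag-N keys, every non-tag-N key comes out first.
There are 28 + 10 + 29 + 18 + 52 + 37 + 12 + 23 + 25 + 22 = 256 non-tag-N keys altogether.
After those, each further key must be tag-N, so 256 + 4 = 260 draws guarantee 4 tag-N keys.

260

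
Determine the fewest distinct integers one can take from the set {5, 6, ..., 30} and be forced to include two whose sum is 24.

20

A set avoiding the sum 24 can contain at most one of each pair {x, 24−x}, plus the 12 elements whose complement lies outside the range or equal to its own complement.
The integers 12, …, 30 (19 of them) are such a set: any two sum to at least 12+13 = 25 > 24.
Any 20th integer completes one of the 7 pairs, so 20 choices force a sum of 24.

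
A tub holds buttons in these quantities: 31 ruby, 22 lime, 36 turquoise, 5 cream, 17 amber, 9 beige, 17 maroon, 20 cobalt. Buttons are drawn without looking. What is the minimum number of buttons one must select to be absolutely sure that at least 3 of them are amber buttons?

143

In the worst case for collecting amber buttons, every non-amber button comes out first.
There are 31 + 22 + 36 + 5 + 9 + 17 + 20 = 140 non-amber buttons altogether.
After those, each further button must be amber, so 140 + 3 = 143 draws guarantee 3 amber buttons.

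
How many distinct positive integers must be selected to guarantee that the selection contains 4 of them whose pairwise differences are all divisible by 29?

88

Integers whose pairwise differences are multiples of 29 are exactly those sharing a remainder mod 29. The 29 residue classes mod 29 are the pigeonholes.
With 87 integers one could put 3 in each residue class and have no class reach 4.
The 88th integer pushes some class to 4, so 29·3 + 1 = 88.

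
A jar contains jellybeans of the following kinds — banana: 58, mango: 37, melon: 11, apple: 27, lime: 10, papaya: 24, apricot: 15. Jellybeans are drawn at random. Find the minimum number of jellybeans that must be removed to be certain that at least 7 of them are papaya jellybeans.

In the worst case for collecting papaya jellybeans, every non-papaya jellybean comes out first.
There are 58 + 37 + 11 + 27 + 10 + 15 = 158 non-papaya jellybeans altogether.
After those, each further jellybean must be papaya, so 158 + 7 = 165 draws guarantee 7 papaya jellybeans.

165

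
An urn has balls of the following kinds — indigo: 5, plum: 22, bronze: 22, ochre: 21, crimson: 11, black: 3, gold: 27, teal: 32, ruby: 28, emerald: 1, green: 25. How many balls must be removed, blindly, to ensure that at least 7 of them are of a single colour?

58

An adversary could hand out at most 6 balls per colour (indigo, black, emerald run out sooner): 5 + 6 + 6 + 6 + 6 + 3 + 6 + 6 + 6 + 1 + 6 = 57 balls and still no colour has 7.
One more ball lands in a colour already at 6, so 58 draws are enough and 57 are not.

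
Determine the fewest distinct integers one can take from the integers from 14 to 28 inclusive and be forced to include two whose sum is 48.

12

Group the elements by complementary pair {x, 48−x}: {20,28}, {21,27}, {22,26}, …, giving 4 two-element pairs; the single value 24 (it cannot pair with itself since the integers are distinct); and 6 integers whose partner 48−x falls outside [14,28].
Treating each of those 11 groups as a pigeonhole, one can pick one integer per group — 11 integers — with no two summing to 48.
The 12th integer lands in an occupied pair, forcing a sum of 48.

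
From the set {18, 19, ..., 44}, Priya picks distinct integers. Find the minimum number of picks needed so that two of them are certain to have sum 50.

Two chosen integers sum to 50 exactly when both halves of some pair {x, 50−x} with 18 ≤ x ≤ 50−x ≤ 32 are chosen — 7 such pairs.
The remaining 13 elements (those with no distinct partner in range) can never complete a 50-sum, so the worst case takes all of them and one from each pair: 13 + 7 = 20.
The 21st integer has to be the second member of some pair, so 20 + 1 = 21.

21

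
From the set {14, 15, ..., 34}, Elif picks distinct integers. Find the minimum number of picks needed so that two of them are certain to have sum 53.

Two chosen integers sum to 53 exactly when both halves of some pair {x, 53−x} with 19 ≤ x ≤ 53−x ≤ 34 are chosen — 8 such pairs.
The remaining 5 elements (those with no distinct partner in range) can never complete a 53-sum, so the worst case takes all of them and one from each pair: 5 + 8 = 13.
By the pigeonhole principle, the 14th integer has to be the second member of some pair, so 13 + 1 = 14.

14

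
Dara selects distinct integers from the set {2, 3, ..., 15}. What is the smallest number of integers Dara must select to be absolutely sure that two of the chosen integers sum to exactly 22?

Two chosen integers sum to 22 exactly when both halves of some pair {x, 22−x} with 7 ≤ x ≤ 22−x ≤ 15 are chosen — 4 such pairs.
The remaining 6 elements (those with no distinct partner in range) can never complete a 22-sum, so the worst case takes all of them and one from each pair: 6 + 4 = 10.
The 11th integer has to be the second member of some pair, so 10 + 1 = 11.

11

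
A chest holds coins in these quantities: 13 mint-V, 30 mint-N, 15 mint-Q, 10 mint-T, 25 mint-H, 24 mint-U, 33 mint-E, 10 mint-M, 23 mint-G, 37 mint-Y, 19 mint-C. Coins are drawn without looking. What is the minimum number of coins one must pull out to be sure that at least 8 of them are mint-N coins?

217

In the worst case for collecting mint-N coins, every non-mint-N coin comes out first.
There are 13 + 15 + 10 + 25 + 24 + 33 + 10 + 23 + 37 + 19 = 209 non-mint-N coins altogether.
After those, each further coin must be mint-N, so 209 + 8 = 217 draws guarantee 8 mint-N coins.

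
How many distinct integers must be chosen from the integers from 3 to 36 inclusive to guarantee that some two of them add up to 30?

Two chosen integers sum to 30 exactly when both halves of some pair {x, 30−x} with 3 ≤ x ≤ 30−x ≤ 27 are chosen — 12 such pairs.
The remaining 10 elements (those with no distinct partner in range) can never complete a 30-sum, so the worst case takes all of them and one from each pair: 10 + 12 = 22.
By pigeonhole, the 23rd integer has to be the second member of some pair, so 22 + 1 = 23.

23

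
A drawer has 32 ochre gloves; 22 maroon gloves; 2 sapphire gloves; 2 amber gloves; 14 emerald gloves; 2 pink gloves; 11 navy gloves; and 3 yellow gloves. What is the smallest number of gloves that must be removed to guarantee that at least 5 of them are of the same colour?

26

An adversary could hand out at most 4 gloves per colour (4 colours run out sooner): 4 + 4 + 2 + 2 + 4 + 2 + 4 + 3 = 25 gloves and still no colour has 5.
Pigeonhole: one more glove lands in a colour already at 4, so 26 draws are enough and 25 are not.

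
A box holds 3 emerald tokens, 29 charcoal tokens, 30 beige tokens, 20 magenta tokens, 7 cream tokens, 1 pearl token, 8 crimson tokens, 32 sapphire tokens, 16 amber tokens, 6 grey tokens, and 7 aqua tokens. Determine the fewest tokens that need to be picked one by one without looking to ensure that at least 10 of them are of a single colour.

By the pigeonhole principle, the 11 colours are the holes; the tokens drawn are the pigeons.
To avoid 10 of any one colour, the worst case takes at most 9 of each colour, or every token of a colour that has fewer than 9.
That gives 3 + 9 + 9 + 9 + 7 + 1 + 8 + 9 + 9 + 6 + 7 = 77 tokens with no colour reaching 10.
The next token forces some colour to 10, so 77 + 1 = 78.

78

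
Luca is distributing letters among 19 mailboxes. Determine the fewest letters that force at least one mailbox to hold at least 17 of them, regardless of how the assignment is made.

With 304 letters one could put exactly 16 in each of the 19 mailboxes, and no mailbox would reach 17.
By the pigeonhole principle, one more letter must land in a mailbox that already has 16, giving it 17.
So 19 × 16 + 1 = 305 letters are required.

305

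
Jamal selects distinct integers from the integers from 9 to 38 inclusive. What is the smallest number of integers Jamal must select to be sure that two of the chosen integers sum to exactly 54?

Two chosen integers sum to 54 exactly when both halves of some pair {x, 54−x} with 16 ≤ x ≤ 54−x ≤ 38 are chosen — 11 such pairs.
The remaining 8 elements (those with no distinct partner in range) can never complete a 54-sum, so the worst case takes all of them and one from each pair: 8 + 11 = 19.
Pigeonhole: the 20th integer has to be the second member of some pair, so 19 + 1 = 20.

20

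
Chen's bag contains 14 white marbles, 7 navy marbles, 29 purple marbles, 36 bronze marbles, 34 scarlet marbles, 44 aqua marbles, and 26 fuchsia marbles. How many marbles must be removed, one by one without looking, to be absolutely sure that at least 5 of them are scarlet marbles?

161

In the worst case for collecting scarlet marbles, every non-scarlet marble comes out first.
There are 14 + 7 + 29 + 36 + 44 + 26 = 156 non-scarlet marbles altogether.
After those, each further marble must be scarlet, so 156 + 5 = 161 draws guarantee 5 scarlet marbles.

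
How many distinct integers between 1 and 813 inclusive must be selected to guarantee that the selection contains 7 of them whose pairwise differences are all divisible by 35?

Integers whose pairwise differences are multiples of 35 are exactly those sharing a remainder mod 35. The 35 residue classes mod 35 are the pigeonholes.
With 210 integers one could put 6 in each residue class and have no class reach 7.
The 211th integer pushes some class to 7, so 35·6 + 1 = 211.

211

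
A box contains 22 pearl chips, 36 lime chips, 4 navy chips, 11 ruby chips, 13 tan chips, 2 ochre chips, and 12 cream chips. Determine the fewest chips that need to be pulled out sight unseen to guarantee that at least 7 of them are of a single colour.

An adversary could hand out at most 6 chips per colour (navy, ochre run out sooner): 6 + 6 + 4 + 6 + 6 + 2 + 6 = 36 chips and still no colour has 7.
Pigeonhole: one more chip lands in a colour already at 6, so 37 draws are enough and 36 are not.

37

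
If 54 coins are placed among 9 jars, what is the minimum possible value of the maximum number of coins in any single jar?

6

By the pigeonhole principle, the 9 jars are the holes and the 54 coins are the pigeons.
If every jar held at most 5 coins, the total would be at most 9 × 5 = 45, which is less than 54.
So some jar holds at least ⌈54/9⌉ = 6 coins.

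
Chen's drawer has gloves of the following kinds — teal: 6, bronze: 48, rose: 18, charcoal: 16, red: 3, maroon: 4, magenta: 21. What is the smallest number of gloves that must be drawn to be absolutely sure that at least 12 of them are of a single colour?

58

Put each drawn glove into a box by colour. The largest draw with every box below 12 takes min(count, 11) from each colour; colours with fewer than 11 contribute all they have.
Σ min(cᵢ, 11) = 6 + 11 + 11 + 11 + 3 + 4 + 11 = 57.
Draw number 57 + 1 = 58 must push one box to 12.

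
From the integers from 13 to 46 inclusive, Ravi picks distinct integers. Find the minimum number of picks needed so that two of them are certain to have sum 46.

25

Group the elements by complementary pair {x, 46−x}: {13,33}, {14,32}, {15,31}, …, giving 10 two-element pairs, the single value 23 (it cannot pair with itself since the integers are distinct), and 13 integers whose partner 46−x falls outside [13,46].
Treating each of those 24 groups as a pigeonhole, one can pick one integer per group — 24 integers — with no two summing to 46.
The 25th integer lands in an occupied pair, forcing a sum of 46.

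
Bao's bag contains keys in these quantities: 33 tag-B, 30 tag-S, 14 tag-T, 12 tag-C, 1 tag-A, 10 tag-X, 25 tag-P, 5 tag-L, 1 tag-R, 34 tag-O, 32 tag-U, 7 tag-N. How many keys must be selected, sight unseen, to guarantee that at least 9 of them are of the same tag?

79

An adversary could hand out at most 8 keys per tag (4 tags run out sooner): 8 + 8 + 8 + 8 + 1 + 8 + 8 + 5 + 1 + 8 + 8 + 7 = 78 keys and still no tag has 9.
By pigeonhole, one more key lands in a tag already at 8, so 79 draws are enough and 78 are not.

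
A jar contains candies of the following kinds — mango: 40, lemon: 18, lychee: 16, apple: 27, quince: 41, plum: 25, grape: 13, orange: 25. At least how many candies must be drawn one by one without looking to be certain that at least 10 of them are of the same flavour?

73

An adversary could hand out at most 9 candies per flavour: 9 + 9 + 9 + 9 + 9 + 9 + 9 + 9 = 72 candies and still no flavour has 10.
One more candy lands in a flavour already at 9, so 73 draws are enough and 72 are not.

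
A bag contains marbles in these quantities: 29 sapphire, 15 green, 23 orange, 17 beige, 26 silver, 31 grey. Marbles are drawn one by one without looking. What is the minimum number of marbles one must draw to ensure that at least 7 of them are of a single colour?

37

By the pigeonhole principle, put each drawn marble into a box by colour. The largest draw with every box below 7 takes min(count, 6) from each colour.
Σ min(cᵢ, 6) = 6 + 6 + 6 + 6 + 6 + 6 = 36.
Draw number 36 + 1 = 37 must push one box to 7.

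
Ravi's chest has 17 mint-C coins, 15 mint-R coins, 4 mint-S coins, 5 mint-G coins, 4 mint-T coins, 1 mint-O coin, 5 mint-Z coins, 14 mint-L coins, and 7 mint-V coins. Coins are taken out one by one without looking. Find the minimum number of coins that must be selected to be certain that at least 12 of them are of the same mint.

The 9 mints are the holes; the coins drawn are the pigeons.
To avoid 12 of any one mint, the worst case takes at most 11 of each mint, or every coin of a mint that has fewer than 11.
That gives 11 + 11 + 4 + 5 + 4 + 1 + 5 + 11 + 7 = 59 coins with no mint reaching 12.
The next coin forces some mint to 12, so 59 + 1 = 60.

60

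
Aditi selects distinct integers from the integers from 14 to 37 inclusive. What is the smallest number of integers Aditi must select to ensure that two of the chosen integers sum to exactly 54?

15

Group the elements by complementary pair {x, 54−x}: {17,37}, {18,36}, {19,35}, …, giving 10 two-element pairs, the single value 27 (it cannot pair with itself since the integers are distinct), and 3 integers whose partner 54−x falls outside [14,37].
Treating each of those 14 groups as a pigeonhole, one can pick one integer per group — 14 integers — with no two summing to 54.
The 15th integer lands in an occupied pair, forcing a sum of 54.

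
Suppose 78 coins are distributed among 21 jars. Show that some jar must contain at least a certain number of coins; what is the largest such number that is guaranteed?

Pigeonhole: the 21 jars are the holes and the 78 coins are the pigeons.
If every jar held at most 3 coins, the total would be at most 21 × 3 = 63, which is less than 78.
So some jar holds at least ⌈78/21⌉ = 4 coins.

4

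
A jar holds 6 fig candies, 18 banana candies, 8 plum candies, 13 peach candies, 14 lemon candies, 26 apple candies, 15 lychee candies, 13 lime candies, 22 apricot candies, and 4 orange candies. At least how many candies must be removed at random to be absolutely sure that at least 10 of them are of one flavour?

82

Put each drawn candy into a box by flavour. The largest draw with every box below 10 takes min(count, 9) from each flavour; flavours with fewer than 9 contribute all they have.
Σ min(cᵢ, 9) = 6 + 9 + 8 + 9 + 9 + 9 + 9 + 9 + 9 + 4 = 81.
Draw number 81 + 1 = 82 must push one box to 10.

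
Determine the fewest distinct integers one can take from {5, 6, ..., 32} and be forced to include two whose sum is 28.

20

Two chosen integers sum to 28 exactly when both halves of some pair {x, 28−x} with 5 ≤ x ≤ 28−x ≤ 23 are chosen — 9 such pairs.
The remaining 10 elements (those with no distinct partner in range) can never complete a 28-sum, so the worst case takes all of them and one from each pair: 10 + 9 = 19.
By the pigeonhole principle, the 20th integer has to be the second member of some pair, so 19 + 1 = 20.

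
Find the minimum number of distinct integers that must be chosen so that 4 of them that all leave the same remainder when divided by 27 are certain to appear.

By the pigeonhole principle, the 27 residue classes mod 27 are the pigeonholes.
With 81 integers one could put 3 in each residue class and have no class reach 4.
The 82nd integer pushes some class to 4, so 27·3 + 1 = 82.

82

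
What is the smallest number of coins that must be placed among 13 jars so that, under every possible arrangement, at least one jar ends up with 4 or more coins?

With 39 coins one could put exactly 3 in each of the 13 jars, and no jar would reach 4.
One more coin must land in a jar that already has 3, giving it 4.
So 13 × 3 + 1 = 40 coins are required.

40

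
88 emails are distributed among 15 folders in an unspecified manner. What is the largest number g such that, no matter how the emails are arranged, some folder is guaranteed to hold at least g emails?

6

The 15 folders are the holes and the 88 emails are the pigeons.
If every folder held at most 5 emails, the total would be at most 15 × 5 = 75, which is less than 88.
So some folder holds at least ⌈88/15⌉ = 6 emails.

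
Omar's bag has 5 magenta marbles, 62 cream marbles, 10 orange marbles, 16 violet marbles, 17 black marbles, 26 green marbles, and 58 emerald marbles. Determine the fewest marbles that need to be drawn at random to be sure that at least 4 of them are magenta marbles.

193

In the worst case for collecting magenta marbles, every non-magenta marble comes out first.
There are 62 + 10 + 16 + 17 + 26 + 58 = 189 non-magenta marbles altogether.
After those, each further marble must be magenta, so 189 + 4 = 193 draws guarantee 4 magenta marbles.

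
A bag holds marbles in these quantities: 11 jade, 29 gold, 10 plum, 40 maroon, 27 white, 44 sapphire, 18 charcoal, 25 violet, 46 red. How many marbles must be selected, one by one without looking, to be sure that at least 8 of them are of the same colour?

64

The 9 colours are the holes; the marbles drawn are the pigeons.
To avoid 8 of any one colour, the worst case takes at most 7 of each colour.
That gives 7 + 7 + 7 + 7 + 7 + 7 + 7 + 7 + 7 = 63 marbles with no colour reaching 8.
The next marble forces some colour to 8, so 63 + 1 = 64.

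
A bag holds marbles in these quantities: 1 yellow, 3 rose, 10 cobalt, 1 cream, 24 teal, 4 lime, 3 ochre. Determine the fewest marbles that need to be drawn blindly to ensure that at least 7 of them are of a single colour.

25

An adversary could hand out at most 6 marbles per colour (5 colours run out sooner): 1 + 3 + 6 + 1 + 6 + 4 + 3 = 24 marbles and still no colour has 7.
By pigeonhole, one more marble lands in a colour already at 6, so 25 draws are enough and 24 are not.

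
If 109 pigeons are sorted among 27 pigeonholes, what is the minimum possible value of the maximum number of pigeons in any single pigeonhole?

By the pigeonhole principle, the 27 pigeonholes are the holes and the 109 pigeons are the pigeons.
If every pigeonhole held at most 4 pigeons, the total would be at most 27 × 4 = 108, which is less than 109.
So some pigeonhole holds at least ⌈109/27⌉ = 5 pigeons.

5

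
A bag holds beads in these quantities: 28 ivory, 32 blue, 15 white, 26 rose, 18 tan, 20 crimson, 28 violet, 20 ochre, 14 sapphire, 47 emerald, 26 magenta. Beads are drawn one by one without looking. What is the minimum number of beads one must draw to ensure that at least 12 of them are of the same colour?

122

By pigeonhole, put each drawn bead into a box by colour. The largest draw with every box below 12 takes min(count, 11) from each colour.
Σ min(cᵢ, 11) = 11 + 11 + 11 + 11 + 11 + 11 + 11 + 11 + 11 + 11 + 11 = 121.
Draw number 121 + 1 = 122 must push one box to 12.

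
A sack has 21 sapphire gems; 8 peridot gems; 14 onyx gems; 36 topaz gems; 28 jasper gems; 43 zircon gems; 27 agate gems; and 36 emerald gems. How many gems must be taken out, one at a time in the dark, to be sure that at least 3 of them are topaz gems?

In the worst case for collecting topaz gems, every non-topaz gem comes out first.
There are 21 + 8 + 14 + 28 + 43 + 27 + 36 = 177 non-topaz gems altogether.
After those, each further gem must be topaz, so 177 + 3 = 180 draws guarantee 3 topaz gems.

180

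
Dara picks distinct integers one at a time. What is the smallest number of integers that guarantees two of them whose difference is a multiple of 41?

Integers whose pairwise differences are multiples of 41 are exactly those sharing a remainder mod 41. The 41 residue classes mod 41 are the pigeonholes.
With 41 integers one could put 1 in each residue class and have no class reach 2.
The 42nd integer pushes some class to 2, so 41·1 + 1 = 42.

42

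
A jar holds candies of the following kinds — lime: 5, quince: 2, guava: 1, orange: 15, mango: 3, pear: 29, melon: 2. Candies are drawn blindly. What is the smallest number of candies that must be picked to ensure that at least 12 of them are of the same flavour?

36

An adversary could hand out at most 11 candies per flavour (5 flavours run out sooner): 5 + 2 + 1 + 11 + 3 + 11 + 2 = 35 candies and still no flavour has 12.
By the pigeonhole principle, one more candy lands in a flavour already at 11, so 36 draws are enough and 35 are not.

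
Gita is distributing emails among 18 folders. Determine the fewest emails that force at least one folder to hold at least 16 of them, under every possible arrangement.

271

With 270 emails one could put exactly 15 in each of the 18 folders, and no folder would reach 16.
Pigeonhole: one more email must land in a folder that already has 15, giving it 16.
So 18 × 15 + 1 = 271 emails are required.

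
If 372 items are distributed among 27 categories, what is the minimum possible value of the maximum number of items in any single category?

14

Pigeonhole: the 27 categories are the holes and the 372 items are the pigeons.
If every category held at most 13 items, the total would be at most 27 × 13 = 351, which is less than 372.
So some category holds at least ⌈372/27⌉ = 14 items.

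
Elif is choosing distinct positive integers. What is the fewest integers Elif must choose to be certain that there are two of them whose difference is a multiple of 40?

Integers whose pairwise differences are multiples of 40 are exactly those sharing a remainder mod 40. The 40 residue classes mod 40 are the pigeonholes.
With 40 integers one could put 1 in each residue class and have no class reach 2.
The 41st integer pushes some class to 2, so 40·1 + 1 = 41.

41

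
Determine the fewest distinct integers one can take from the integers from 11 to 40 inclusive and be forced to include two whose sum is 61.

A set avoiding the sum 61 can contain at most one of each pair {x, 61−x}, plus the 10 elements whose complement lies outside the range.
The integers 11, …, 30 (20 of them) are such a set: any two sum to at least 11+12 = 23 and at most 29+30 = 59 < 61.
Any 21st integer completes one of the 10 pairs, so 21 choices force a sum of 61.

21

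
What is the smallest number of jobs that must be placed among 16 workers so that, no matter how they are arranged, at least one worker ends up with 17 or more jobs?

With 256 jobs one could put exactly 16 in each of the 16 workers, and no worker would reach 17.
Pigeonhole: one more job must land in a worker that already has 16, giving it 17.
So 16 × 16 + 1 = 257 jobs are required.

257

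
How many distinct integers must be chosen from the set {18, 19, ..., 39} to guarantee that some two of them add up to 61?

14

A set avoiding the sum 61 can contain at most one of each pair {x, 61−x}, plus the 4 elements whose complement lies outside the range.
The integers 18, …, 30 (13 of them) are such a set: any two sum to at least 18+19 = 37 and at most 29+30 = 59 < 61.
Any 14th integer completes one of the 9 pairs, so 14 choices force a sum of 61.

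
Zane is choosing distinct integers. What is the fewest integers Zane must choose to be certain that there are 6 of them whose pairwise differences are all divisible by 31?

Integers whose pairwise differences are multiples of 31 are exactly those sharing a remainder mod 31. The 31 residue classes mod 31 are the pigeonholes.
With 155 integers one could put 5 in each residue class and have no class reach 6.
The 156th integer pushes some class to 6, so 31·5 + 1 = 156.

156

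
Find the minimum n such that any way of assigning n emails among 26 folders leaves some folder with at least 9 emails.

209

With 208 emails one could put exactly 8 in each of the 26 folders, and no folder would reach 9.
Pigeonhole: one more email must land in a folder that already has 8, giving it 9.
So 26 × 8 + 1 = 209 emails are required.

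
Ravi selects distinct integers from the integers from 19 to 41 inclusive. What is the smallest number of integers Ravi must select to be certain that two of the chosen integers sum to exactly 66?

Group the elements by complementary pair {x, 66−x}: {25,41}, {26,40}, {27,39}, …, giving 8 two-element pairs, the single value 33 (it cannot pair with itself since the integers are distinct), and 6 integers whose partner 66−x falls outside [19,41].
Treating each of those 15 groups as a pigeonhole, one can pick one integer per group — 15 integers — with no two summing to 66.
The 16th integer lands in an occupied pair, forcing a sum of 66.

16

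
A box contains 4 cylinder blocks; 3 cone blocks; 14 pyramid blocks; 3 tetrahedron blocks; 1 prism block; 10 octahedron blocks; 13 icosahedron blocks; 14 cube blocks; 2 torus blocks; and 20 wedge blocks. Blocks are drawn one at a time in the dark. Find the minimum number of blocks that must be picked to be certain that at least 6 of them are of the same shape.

The 10 shapes are the holes; the blocks drawn are the pigeons.
To avoid 6 of any one shape, the worst case takes at most 5 of each shape, or every block of a shape that has fewer than 5.
That gives 4 + 3 + 5 + 3 + 1 + 5 + 5 + 5 + 2 + 5 = 38 blocks with no shape reaching 6.
The next block forces some shape to 6, so 38 + 1 = 39.

39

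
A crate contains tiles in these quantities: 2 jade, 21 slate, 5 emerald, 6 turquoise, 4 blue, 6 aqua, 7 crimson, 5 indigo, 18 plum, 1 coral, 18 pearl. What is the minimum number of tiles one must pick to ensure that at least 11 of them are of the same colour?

67

An adversary could hand out at most 10 tiles per colour (8 colours run out sooner): 2 + 10 + 5 + 6 + 4 + 6 + 7 + 5 + 10 + 1 + 10 = 66 tiles and still no colour has 11.
Pigeonhole: one more tile lands in a colour already at 10, so 67 draws are enough and 66 are not.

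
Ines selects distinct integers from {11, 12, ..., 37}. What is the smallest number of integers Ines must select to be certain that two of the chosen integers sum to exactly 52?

Group the elements by complementary pair {x, 52−x}: {15,37}, {16,36}, {17,35}, …, giving 11 two-element pairs, the single value 26 (it cannot pair with itself since the integers are distinct), and 4 integers whose partner 52−x falls outside [11,37].
Pigeonhole: treating each of those 16 groups as a pigeonhole, one can pick one integer per group — 16 integers — with no two summing to 52.
The 17th integer lands in an occupied pair, forcing a sum of 52.

17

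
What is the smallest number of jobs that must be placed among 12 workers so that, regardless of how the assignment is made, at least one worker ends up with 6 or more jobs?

With 60 jobs one could put exactly 5 in each of the 12 workers, and no worker would reach 6.
Pigeonhole: one more job must land in a worker that already has 5, giving it 6.
So 12 × 5 + 1 = 61 jobs are required.

61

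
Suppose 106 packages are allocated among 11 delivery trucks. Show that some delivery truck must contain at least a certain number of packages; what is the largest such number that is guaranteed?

10

By the pigeonhole principle, the 11 delivery trucks are the holes and the 106 packages are the pigeons.
If every delivery truck held at most 9 packages, the total would be at most 11 × 9 = 99, which is less than 106.
So some delivery truck holds at least ⌈106/11⌉ = 10 packages.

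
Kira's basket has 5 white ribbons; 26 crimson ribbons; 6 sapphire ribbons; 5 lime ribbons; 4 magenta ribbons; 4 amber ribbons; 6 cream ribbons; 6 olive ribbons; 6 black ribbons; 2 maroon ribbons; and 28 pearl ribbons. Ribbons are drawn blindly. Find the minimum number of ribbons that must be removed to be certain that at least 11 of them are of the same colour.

An adversary could hand out at most 10 ribbons per colour (9 colours run out sooner): 5 + 10 + 6 + 5 + 4 + 4 + 6 + 6 + 6 + 2 + 10 = 64 ribbons and still no colour has 11.
One more ribbon lands in a colour already at 10, so 65 draws are enough and 64 are not.

65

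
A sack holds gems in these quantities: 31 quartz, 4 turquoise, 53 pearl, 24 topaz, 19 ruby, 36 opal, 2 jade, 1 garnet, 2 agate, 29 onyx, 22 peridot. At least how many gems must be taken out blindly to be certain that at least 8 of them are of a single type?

59

By the pigeonhole principle, put each drawn gem into a box by type. The largest draw with every box below 8 takes min(count, 7) from each type; types with fewer than 7 contribute all they have.
Σ min(cᵢ, 7) = 7 + 4 + 7 + 7 + 7 + 7 + 2 + 1 + 2 + 7 + 7 = 58.
Draw number 58 + 1 = 59 must push one box to 8.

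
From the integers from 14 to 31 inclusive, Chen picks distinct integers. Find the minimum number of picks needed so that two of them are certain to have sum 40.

13

Group the elements by complementary pair {x, 40−x}: {14,26}, {15,25}, {16,24}, …, giving 6 two-element pairs, the single value 20 (it cannot pair with itself since the integers are distinct), and 5 integers whose partner 40−x falls outside [14,31].
By pigeonhole, treating each of those 12 groups as a pigeonhole, one can pick one integer per group — 12 integers — with no two summing to 40.
The 13th integer lands in an occupied pair, forcing a sum of 40.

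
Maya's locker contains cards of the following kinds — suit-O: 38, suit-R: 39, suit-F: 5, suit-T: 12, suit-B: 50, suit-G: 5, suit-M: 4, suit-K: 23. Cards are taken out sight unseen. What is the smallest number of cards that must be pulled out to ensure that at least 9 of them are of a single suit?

The 8 suits are the holes; the cards drawn are the pigeons.
To avoid 9 of any one suit, the worst case takes at most 8 of each suit, or every card of a suit that has fewer than 8.
That gives 8 + 8 + 5 + 8 + 8 + 5 + 4 + 8 = 54 cards with no suit reaching 9.
The next card forces some suit to 9, so 54 + 1 = 55.

55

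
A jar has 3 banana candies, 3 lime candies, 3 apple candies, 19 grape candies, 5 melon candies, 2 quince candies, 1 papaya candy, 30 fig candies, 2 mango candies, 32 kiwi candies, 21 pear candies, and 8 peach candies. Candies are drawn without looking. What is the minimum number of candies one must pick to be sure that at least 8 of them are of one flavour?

The 12 flavours are the holes; the candies drawn are the pigeons.
To avoid 8 of any one flavour, the worst case takes at most 7 of each flavour, or every candy of a flavour that has fewer than 7.
That gives 3 + 3 + 3 + 7 + 5 + 2 + 1 + 7 + 2 + 7 + 7 + 7 = 54 candies with no flavour reaching 8.
The next candy forces some flavour to 8, so 54 + 1 = 55.

55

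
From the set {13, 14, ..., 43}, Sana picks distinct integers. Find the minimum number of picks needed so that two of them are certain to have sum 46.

22

Group the elements by complementary pair {x, 46−x}: {13,33}, {14,32}, {15,31}, …, giving 10 two-element pairs, the single value 23 (it cannot pair with itself since the integers are distinct), and 10 integers whose partner 46−x falls outside [13,43].
By pigeonhole, treating each of those 21 groups as a pigeonhole, one can pick one integer per group — 21 integers — with no two summing to 46.
The 22nd integer lands in an occupied pair, forcing a sum of 46.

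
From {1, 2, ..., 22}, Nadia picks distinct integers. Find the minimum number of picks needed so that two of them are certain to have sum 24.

13

Group the elements by complementary pair {x, 24−x}: {2,22}, {3,21}, {4,20}, …, giving 10 two-element pairs, the single value 12 (it cannot pair with itself since the integers are distinct), and 1 integer whose partner 24−x falls outside [1,22].
Treating each of those 12 groups as a pigeonhole, one can pick one integer per group — 12 integers — with no two summing to 24.
The 13th integer lands in an occupied pair, forcing a sum of 24.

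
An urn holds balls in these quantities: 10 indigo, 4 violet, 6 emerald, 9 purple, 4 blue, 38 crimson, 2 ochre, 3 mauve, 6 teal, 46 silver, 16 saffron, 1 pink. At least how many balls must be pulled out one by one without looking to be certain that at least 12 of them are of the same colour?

Put each drawn ball into a box by colour. The largest draw with every box below 12 takes min(count, 11) from each colour; colours with fewer than 11 contribute all they have.
Σ min(cᵢ, 11) = 10 + 4 + 6 + 9 + 4 + 11 + 2 + 3 + 6 + 11 + 11 + 1 = 78.
Draw number 78 + 1 = 79 must push one box to 12.

79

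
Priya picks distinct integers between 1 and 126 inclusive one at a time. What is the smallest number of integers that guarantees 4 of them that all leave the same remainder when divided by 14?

Pigeonhole: the 14 residue classes mod 14 are the pigeonholes.
With 42 integers one could put 3 in each residue class and have no class reach 4.
The 43rd integer pushes some class to 4, so 14·3 + 1 = 43.

43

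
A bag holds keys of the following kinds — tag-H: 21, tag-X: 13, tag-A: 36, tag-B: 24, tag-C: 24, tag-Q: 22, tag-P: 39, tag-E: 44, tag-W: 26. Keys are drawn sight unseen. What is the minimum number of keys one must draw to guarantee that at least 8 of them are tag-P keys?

218

In the worst case for collecting tag-P keys, every non-tag-P key comes out first.
There are 21 + 13 + 36 + 24 + 24 + 22 + 44 + 26 = 210 non-tag-P keys altogether.
After those, each further key must be tag-P, so 210 + 8 = 218 draws guarantee 8 tag-P keys.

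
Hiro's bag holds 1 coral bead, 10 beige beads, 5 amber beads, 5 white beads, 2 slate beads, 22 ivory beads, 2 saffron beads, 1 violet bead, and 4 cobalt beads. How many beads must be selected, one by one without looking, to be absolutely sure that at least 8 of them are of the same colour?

35

The 9 colours are the holes; the beads drawn are the pigeons.
To avoid 8 of any one colour, the worst case takes at most 7 of each colour, or every bead of a colour that has fewer than 7.
That gives 1 + 7 + 5 + 5 + 2 + 7 + 2 + 1 + 4 = 34 beads with no colour reaching 8.
The next bead forces some colour to 8, so 34 + 1 = 35.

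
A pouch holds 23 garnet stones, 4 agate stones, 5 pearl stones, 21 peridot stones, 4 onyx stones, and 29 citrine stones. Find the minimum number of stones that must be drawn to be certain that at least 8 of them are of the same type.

By the pigeonhole principle, the 6 types are the holes; the stones drawn are the pigeons.
To avoid 8 of any one type, the worst case takes at most 7 of each type, or every stone of a type that has fewer than 7.
That gives 7 + 4 + 5 + 7 + 4 + 7 = 34 stones with no type reaching 8.
The next stone forces some type to 8, so 34 + 1 = 35.

35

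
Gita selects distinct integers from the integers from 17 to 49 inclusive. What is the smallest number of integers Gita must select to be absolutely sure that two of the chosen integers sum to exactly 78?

Group the elements by complementary pair {x, 78−x}: {29,49}, {30,48}, {31,47}, …, giving 10 two-element pairs, the single value 39 (it cannot pair with itself since the integers are distinct), and 12 integers whose partner 78−x falls outside [17,49].
By pigeonhole, treating each of those 23 groups as a pigeonhole, one can pick one integer per group — 23 integers — with no two summing to 78.
The 24th integer lands in an occupied pair, forcing a sum of 78.

24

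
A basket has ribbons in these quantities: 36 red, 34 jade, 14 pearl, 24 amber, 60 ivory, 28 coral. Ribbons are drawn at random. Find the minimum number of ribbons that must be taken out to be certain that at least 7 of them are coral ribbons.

175

In the worst case for collecting coral ribbons, every non-coral ribbon comes out first.
There are 36 + 34 + 14 + 24 + 60 = 168 non-coral ribbons altogether.
After those, each further ribbon must be coral, so 168 + 7 = 175 draws guarantee 7 coral ribbons.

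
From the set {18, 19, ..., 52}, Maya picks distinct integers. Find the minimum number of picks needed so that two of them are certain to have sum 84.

Group the elements by complementary pair {x, 84−x}: {32,52}, {33,51}, {34,50}, …, giving 10 two-element pairs, the single value 42 (it cannot pair with itself since the integers are distinct), and 14 integers whose partner 84−x falls outside [18,52].
By the pigeonhole principle, treating each of those 25 groups as a pigeonhole, one can pick one integer per group — 25 integers — with no two summing to 84.
The 26th integer lands in an occupied pair, forcing a sum of 84.

26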